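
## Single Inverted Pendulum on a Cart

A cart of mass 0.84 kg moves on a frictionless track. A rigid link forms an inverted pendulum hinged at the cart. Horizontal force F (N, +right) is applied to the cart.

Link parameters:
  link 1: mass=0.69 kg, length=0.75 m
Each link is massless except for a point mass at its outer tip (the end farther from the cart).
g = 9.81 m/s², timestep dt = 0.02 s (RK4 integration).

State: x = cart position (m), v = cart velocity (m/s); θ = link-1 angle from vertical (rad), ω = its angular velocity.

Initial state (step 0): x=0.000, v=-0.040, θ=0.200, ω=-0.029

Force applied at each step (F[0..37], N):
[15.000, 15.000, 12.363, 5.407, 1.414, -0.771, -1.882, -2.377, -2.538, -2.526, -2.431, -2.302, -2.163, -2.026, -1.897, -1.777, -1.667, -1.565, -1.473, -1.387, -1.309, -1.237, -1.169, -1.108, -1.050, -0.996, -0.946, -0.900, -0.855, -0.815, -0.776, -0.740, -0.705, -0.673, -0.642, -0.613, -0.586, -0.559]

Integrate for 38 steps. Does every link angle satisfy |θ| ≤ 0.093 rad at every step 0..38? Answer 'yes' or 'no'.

apply F[0]=+15.000 → step 1: x=0.002, v=0.276, θ=0.196, ω=-0.390
apply F[1]=+15.000 → step 2: x=0.011, v=0.595, θ=0.184, ω=-0.758
apply F[2]=+12.363 → step 3: x=0.026, v=0.856, θ=0.166, ω=-1.056
apply F[3]=+5.407 → step 4: x=0.044, v=0.961, θ=0.144, ω=-1.153
apply F[4]=+1.414 → step 5: x=0.063, v=0.975, θ=0.121, ω=-1.137
apply F[5]=-0.771 → step 6: x=0.082, v=0.941, θ=0.099, ω=-1.064
apply F[6]=-1.882 → step 7: x=0.100, v=0.884, θ=0.079, ω=-0.964
apply F[7]=-2.377 → step 8: x=0.117, v=0.817, θ=0.061, ω=-0.857
apply F[8]=-2.538 → step 9: x=0.133, v=0.749, θ=0.045, ω=-0.752
apply F[9]=-2.526 → step 10: x=0.147, v=0.683, θ=0.031, ω=-0.654
apply F[10]=-2.431 → step 11: x=0.160, v=0.621, θ=0.018, ω=-0.566
apply F[11]=-2.302 → step 12: x=0.172, v=0.564, θ=0.008, ω=-0.487
apply F[12]=-2.163 → step 13: x=0.183, v=0.512, θ=-0.001, ω=-0.416
apply F[13]=-2.026 → step 14: x=0.193, v=0.465, θ=-0.009, ω=-0.354
apply F[14]=-1.897 → step 15: x=0.202, v=0.421, θ=-0.015, ω=-0.300
apply F[15]=-1.777 → step 16: x=0.210, v=0.382, θ=-0.021, ω=-0.252
apply F[16]=-1.667 → step 17: x=0.217, v=0.346, θ=-0.025, ω=-0.210
apply F[17]=-1.565 → step 18: x=0.224, v=0.313, θ=-0.029, ω=-0.174
apply F[18]=-1.473 → step 19: x=0.230, v=0.283, θ=-0.032, ω=-0.142
apply F[19]=-1.387 → step 20: x=0.235, v=0.256, θ=-0.035, ω=-0.114
apply F[20]=-1.309 → step 21: x=0.240, v=0.230, θ=-0.037, ω=-0.089
apply F[21]=-1.237 → step 22: x=0.244, v=0.207, θ=-0.039, ω=-0.068
apply F[22]=-1.169 → step 23: x=0.248, v=0.185, θ=-0.040, ω=-0.050
apply F[23]=-1.108 → step 24: x=0.252, v=0.166, θ=-0.041, ω=-0.034
apply F[24]=-1.050 → step 25: x=0.255, v=0.147, θ=-0.041, ω=-0.020
apply F[25]=-0.996 → step 26: x=0.258, v=0.130, θ=-0.041, ω=-0.008
apply F[26]=-0.946 → step 27: x=0.260, v=0.114, θ=-0.041, ω=0.002
apply F[27]=-0.900 → step 28: x=0.262, v=0.100, θ=-0.041, ω=0.011
apply F[28]=-0.855 → step 29: x=0.264, v=0.086, θ=-0.041, ω=0.018
apply F[29]=-0.815 → step 30: x=0.266, v=0.073, θ=-0.041, ω=0.025
apply F[30]=-0.776 → step 31: x=0.267, v=0.061, θ=-0.040, ω=0.030
apply F[31]=-0.740 → step 32: x=0.268, v=0.050, θ=-0.039, ω=0.035
apply F[32]=-0.705 → step 33: x=0.269, v=0.039, θ=-0.039, ω=0.038
apply F[33]=-0.673 → step 34: x=0.270, v=0.030, θ=-0.038, ω=0.041
apply F[34]=-0.642 → step 35: x=0.270, v=0.020, θ=-0.037, ω=0.044
apply F[35]=-0.613 → step 36: x=0.270, v=0.012, θ=-0.036, ω=0.046
apply F[36]=-0.586 → step 37: x=0.271, v=0.003, θ=-0.035, ω=0.047
apply F[37]=-0.559 → step 38: x=0.271, v=-0.004, θ=-0.034, ω=0.049
Max |angle| over trajectory = 0.200 rad; bound = 0.093 → exceeded.

Answer: no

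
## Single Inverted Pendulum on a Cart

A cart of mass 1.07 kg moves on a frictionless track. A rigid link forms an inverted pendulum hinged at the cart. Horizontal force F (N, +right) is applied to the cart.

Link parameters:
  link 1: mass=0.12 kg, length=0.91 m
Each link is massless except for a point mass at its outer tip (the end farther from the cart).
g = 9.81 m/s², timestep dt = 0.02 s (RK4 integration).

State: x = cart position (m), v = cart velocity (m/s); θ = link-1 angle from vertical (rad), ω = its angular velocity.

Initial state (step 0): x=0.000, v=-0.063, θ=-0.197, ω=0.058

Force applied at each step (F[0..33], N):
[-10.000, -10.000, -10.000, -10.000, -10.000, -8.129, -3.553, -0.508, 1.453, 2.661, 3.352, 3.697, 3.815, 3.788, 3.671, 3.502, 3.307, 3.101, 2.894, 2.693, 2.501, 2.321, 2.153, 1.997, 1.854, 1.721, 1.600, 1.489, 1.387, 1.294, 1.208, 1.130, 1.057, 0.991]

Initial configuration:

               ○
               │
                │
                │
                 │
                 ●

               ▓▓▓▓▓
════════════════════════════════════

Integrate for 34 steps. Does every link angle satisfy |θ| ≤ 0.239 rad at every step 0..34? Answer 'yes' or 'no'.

Answer: yes

Derivation:
apply F[0]=-10.000 → step 1: x=-0.003, v=-0.245, θ=-0.194, ω=0.212
apply F[1]=-10.000 → step 2: x=-0.010, v=-0.427, θ=-0.189, ω=0.368
apply F[2]=-10.000 → step 3: x=-0.020, v=-0.609, θ=-0.180, ω=0.525
apply F[3]=-10.000 → step 4: x=-0.034, v=-0.792, θ=-0.167, ω=0.685
apply F[4]=-10.000 → step 5: x=-0.052, v=-0.975, θ=-0.152, ω=0.850
apply F[5]=-8.129 → step 6: x=-0.073, v=-1.124, θ=-0.134, ω=0.981
apply F[6]=-3.553 → step 7: x=-0.096, v=-1.188, θ=-0.114, ω=1.024
apply F[7]=-0.508 → step 8: x=-0.120, v=-1.195, θ=-0.093, ω=1.010
apply F[8]=+1.453 → step 9: x=-0.143, v=-1.166, θ=-0.074, ω=0.960
apply F[9]=+2.661 → step 10: x=-0.166, v=-1.115, θ=-0.055, ω=0.890
apply F[10]=+3.352 → step 11: x=-0.188, v=-1.052, θ=-0.038, ω=0.810
apply F[11]=+3.697 → step 12: x=-0.208, v=-0.982, θ=-0.023, ω=0.727
apply F[12]=+3.815 → step 13: x=-0.227, v=-0.910, θ=-0.009, ω=0.645
apply F[13]=+3.788 → step 14: x=-0.245, v=-0.840, θ=0.003, ω=0.566
apply F[14]=+3.671 → step 15: x=-0.261, v=-0.771, θ=0.013, ω=0.493
apply F[15]=+3.502 → step 16: x=-0.276, v=-0.706, θ=0.023, ω=0.425
apply F[16]=+3.307 → step 17: x=-0.289, v=-0.645, θ=0.031, ω=0.364
apply F[17]=+3.101 → step 18: x=-0.301, v=-0.588, θ=0.037, ω=0.308
apply F[18]=+2.894 → step 19: x=-0.313, v=-0.534, θ=0.043, ω=0.259
apply F[19]=+2.693 → step 20: x=-0.323, v=-0.485, θ=0.048, ω=0.214
apply F[20]=+2.501 → step 21: x=-0.332, v=-0.439, θ=0.052, ω=0.175
apply F[21]=+2.321 → step 22: x=-0.340, v=-0.397, θ=0.055, ω=0.140
apply F[22]=+2.153 → step 23: x=-0.348, v=-0.358, θ=0.057, ω=0.109
apply F[23]=+1.997 → step 24: x=-0.355, v=-0.322, θ=0.059, ω=0.082
apply F[24]=+1.854 → step 25: x=-0.361, v=-0.289, θ=0.061, ω=0.059
apply F[25]=+1.721 → step 26: x=-0.366, v=-0.258, θ=0.062, ω=0.038
apply F[26]=+1.600 → step 27: x=-0.371, v=-0.230, θ=0.062, ω=0.020
apply F[27]=+1.489 → step 28: x=-0.376, v=-0.203, θ=0.062, ω=0.005
apply F[28]=+1.387 → step 29: x=-0.379, v=-0.179, θ=0.062, ω=-0.009
apply F[29]=+1.294 → step 30: x=-0.383, v=-0.156, θ=0.062, ω=-0.021
apply F[30]=+1.208 → step 31: x=-0.386, v=-0.134, θ=0.061, ω=-0.031
apply F[31]=+1.130 → step 32: x=-0.388, v=-0.115, θ=0.061, ω=-0.039
apply F[32]=+1.057 → step 33: x=-0.390, v=-0.096, θ=0.060, ω=-0.046
apply F[33]=+0.991 → step 34: x=-0.392, v=-0.079, θ=0.059, ω=-0.052
Max |angle| over trajectory = 0.197 rad; bound = 0.239 → within bound.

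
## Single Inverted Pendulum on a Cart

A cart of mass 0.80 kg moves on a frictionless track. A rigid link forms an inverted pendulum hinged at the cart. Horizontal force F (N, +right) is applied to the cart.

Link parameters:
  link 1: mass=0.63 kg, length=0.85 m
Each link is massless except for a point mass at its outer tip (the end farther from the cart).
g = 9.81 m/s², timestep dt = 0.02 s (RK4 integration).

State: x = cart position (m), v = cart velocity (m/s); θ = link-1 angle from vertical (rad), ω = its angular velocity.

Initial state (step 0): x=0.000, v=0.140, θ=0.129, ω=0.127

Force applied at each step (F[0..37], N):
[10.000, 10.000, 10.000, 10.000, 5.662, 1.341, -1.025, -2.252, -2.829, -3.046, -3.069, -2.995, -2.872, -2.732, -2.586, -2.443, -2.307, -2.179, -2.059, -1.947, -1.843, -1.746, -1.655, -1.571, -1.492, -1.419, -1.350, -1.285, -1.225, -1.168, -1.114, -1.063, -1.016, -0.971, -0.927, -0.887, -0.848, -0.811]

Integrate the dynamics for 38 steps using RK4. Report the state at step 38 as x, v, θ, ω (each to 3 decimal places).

apply F[0]=+10.000 → step 1: x=0.005, v=0.367, θ=0.129, ω=-0.108
apply F[1]=+10.000 → step 2: x=0.015, v=0.595, θ=0.125, ω=-0.345
apply F[2]=+10.000 → step 3: x=0.029, v=0.824, θ=0.115, ω=-0.585
apply F[3]=+10.000 → step 4: x=0.048, v=1.056, θ=0.101, ω=-0.831
apply F[4]=+5.662 → step 5: x=0.070, v=1.184, θ=0.083, ω=-0.959
apply F[5]=+1.341 → step 6: x=0.094, v=1.207, θ=0.064, ω=-0.969
apply F[6]=-1.025 → step 7: x=0.118, v=1.173, θ=0.045, ω=-0.917
apply F[7]=-2.252 → step 8: x=0.141, v=1.112, θ=0.028, ω=-0.837
apply F[8]=-2.829 → step 9: x=0.162, v=1.038, θ=0.012, ω=-0.746
apply F[9]=-3.046 → step 10: x=0.182, v=0.961, θ=-0.002, ω=-0.654
apply F[10]=-3.069 → step 11: x=0.201, v=0.886, θ=-0.014, ω=-0.567
apply F[11]=-2.995 → step 12: x=0.218, v=0.814, θ=-0.025, ω=-0.487
apply F[12]=-2.872 → step 13: x=0.233, v=0.747, θ=-0.034, ω=-0.415
apply F[13]=-2.732 → step 14: x=0.248, v=0.684, θ=-0.042, ω=-0.350
apply F[14]=-2.586 → step 15: x=0.261, v=0.627, θ=-0.048, ω=-0.293
apply F[15]=-2.443 → step 16: x=0.273, v=0.573, θ=-0.053, ω=-0.242
apply F[16]=-2.307 → step 17: x=0.284, v=0.524, θ=-0.058, ω=-0.197
apply F[17]=-2.179 → step 18: x=0.294, v=0.479, θ=-0.061, ω=-0.158
apply F[18]=-2.059 → step 19: x=0.303, v=0.438, θ=-0.064, ω=-0.123
apply F[19]=-1.947 → step 20: x=0.311, v=0.399, θ=-0.066, ω=-0.093
apply F[20]=-1.843 → step 21: x=0.319, v=0.363, θ=-0.068, ω=-0.067
apply F[21]=-1.746 → step 22: x=0.326, v=0.330, θ=-0.069, ω=-0.044
apply F[22]=-1.655 → step 23: x=0.332, v=0.300, θ=-0.070, ω=-0.024
apply F[23]=-1.571 → step 24: x=0.338, v=0.271, θ=-0.070, ω=-0.007
apply F[24]=-1.492 → step 25: x=0.343, v=0.245, θ=-0.070, ω=0.008
apply F[25]=-1.419 → step 26: x=0.348, v=0.220, θ=-0.070, ω=0.021
apply F[26]=-1.350 → step 27: x=0.352, v=0.197, θ=-0.069, ω=0.032
apply F[27]=-1.285 → step 28: x=0.355, v=0.176, θ=-0.068, ω=0.042
apply F[28]=-1.225 → step 29: x=0.359, v=0.156, θ=-0.067, ω=0.049
apply F[29]=-1.168 → step 30: x=0.362, v=0.137, θ=-0.066, ω=0.056
apply F[30]=-1.114 → step 31: x=0.364, v=0.119, θ=-0.065, ω=0.062
apply F[31]=-1.063 → step 32: x=0.366, v=0.103, θ=-0.064, ω=0.066
apply F[32]=-1.016 → step 33: x=0.368, v=0.087, θ=-0.063, ω=0.070
apply F[33]=-0.971 → step 34: x=0.370, v=0.072, θ=-0.061, ω=0.073
apply F[34]=-0.927 → step 35: x=0.371, v=0.059, θ=-0.060, ω=0.075
apply F[35]=-0.887 → step 36: x=0.372, v=0.045, θ=-0.058, ω=0.077
apply F[36]=-0.848 → step 37: x=0.373, v=0.033, θ=-0.057, ω=0.078
apply F[37]=-0.811 → step 38: x=0.374, v=0.021, θ=-0.055, ω=0.079

Answer: x=0.374, v=0.021, θ=-0.055, ω=0.079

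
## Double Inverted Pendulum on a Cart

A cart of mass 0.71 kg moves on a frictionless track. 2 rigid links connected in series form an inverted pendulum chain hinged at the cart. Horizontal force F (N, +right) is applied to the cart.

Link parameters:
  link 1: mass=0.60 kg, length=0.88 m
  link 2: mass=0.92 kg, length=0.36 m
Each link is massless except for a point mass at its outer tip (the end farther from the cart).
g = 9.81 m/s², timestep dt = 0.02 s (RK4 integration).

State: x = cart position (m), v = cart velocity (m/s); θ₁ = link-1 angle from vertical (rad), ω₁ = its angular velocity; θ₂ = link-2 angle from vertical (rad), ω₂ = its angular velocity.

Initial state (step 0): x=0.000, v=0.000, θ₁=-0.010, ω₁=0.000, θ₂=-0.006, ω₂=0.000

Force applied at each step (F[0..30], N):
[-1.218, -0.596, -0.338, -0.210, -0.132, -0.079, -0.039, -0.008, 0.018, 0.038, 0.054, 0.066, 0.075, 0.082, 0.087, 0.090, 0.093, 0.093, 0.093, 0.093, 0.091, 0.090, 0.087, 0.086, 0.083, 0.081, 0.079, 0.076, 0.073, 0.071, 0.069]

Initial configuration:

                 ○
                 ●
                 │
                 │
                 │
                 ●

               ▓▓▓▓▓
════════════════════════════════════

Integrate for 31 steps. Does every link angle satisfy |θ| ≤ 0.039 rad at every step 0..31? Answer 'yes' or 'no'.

Answer: yes

Derivation:
apply F[0]=-1.218 → step 1: x=-0.000, v=-0.030, θ₁=-0.010, ω₁=0.031, θ₂=-0.006, ω₂=0.005
apply F[1]=-0.596 → step 2: x=-0.001, v=-0.043, θ₁=-0.009, ω₁=0.042, θ₂=-0.006, ω₂=0.010
apply F[2]=-0.338 → step 3: x=-0.002, v=-0.049, θ₁=-0.008, ω₁=0.046, θ₂=-0.006, ω₂=0.014
apply F[3]=-0.210 → step 4: x=-0.003, v=-0.052, θ₁=-0.007, ω₁=0.047, θ₂=-0.005, ω₂=0.017
apply F[4]=-0.132 → step 5: x=-0.004, v=-0.053, θ₁=-0.006, ω₁=0.045, θ₂=-0.005, ω₂=0.020
apply F[5]=-0.079 → step 6: x=-0.005, v=-0.052, θ₁=-0.005, ω₁=0.044, θ₂=-0.004, ω₂=0.021
apply F[6]=-0.039 → step 7: x=-0.006, v=-0.051, θ₁=-0.005, ω₁=0.041, θ₂=-0.004, ω₂=0.022
apply F[7]=-0.008 → step 8: x=-0.007, v=-0.050, θ₁=-0.004, ω₁=0.038, θ₂=-0.004, ω₂=0.023
apply F[8]=+0.018 → step 9: x=-0.008, v=-0.048, θ₁=-0.003, ω₁=0.035, θ₂=-0.003, ω₂=0.023
apply F[9]=+0.038 → step 10: x=-0.009, v=-0.046, θ₁=-0.002, ω₁=0.033, θ₂=-0.003, ω₂=0.022
apply F[10]=+0.054 → step 11: x=-0.010, v=-0.043, θ₁=-0.002, ω₁=0.030, θ₂=-0.002, ω₂=0.022
apply F[11]=+0.066 → step 12: x=-0.011, v=-0.041, θ₁=-0.001, ω₁=0.027, θ₂=-0.002, ω₂=0.021
apply F[12]=+0.075 → step 13: x=-0.012, v=-0.039, θ₁=-0.001, ω₁=0.024, θ₂=-0.001, ω₂=0.020
apply F[13]=+0.082 → step 14: x=-0.012, v=-0.036, θ₁=-0.000, ω₁=0.021, θ₂=-0.001, ω₂=0.018
apply F[14]=+0.087 → step 15: x=-0.013, v=-0.034, θ₁=0.000, ω₁=0.019, θ₂=-0.001, ω₂=0.017
apply F[15]=+0.090 → step 16: x=-0.014, v=-0.031, θ₁=0.001, ω₁=0.017, θ₂=-0.000, ω₂=0.016
apply F[16]=+0.093 → step 17: x=-0.014, v=-0.029, θ₁=0.001, ω₁=0.014, θ₂=-0.000, ω₂=0.015
apply F[17]=+0.093 → step 18: x=-0.015, v=-0.027, θ₁=0.001, ω₁=0.013, θ₂=0.000, ω₂=0.013
apply F[18]=+0.093 → step 19: x=-0.015, v=-0.025, θ₁=0.001, ω₁=0.011, θ₂=0.001, ω₂=0.012
apply F[19]=+0.093 → step 20: x=-0.016, v=-0.023, θ₁=0.002, ω₁=0.009, θ₂=0.001, ω₂=0.011
apply F[20]=+0.091 → step 21: x=-0.016, v=-0.021, θ₁=0.002, ω₁=0.008, θ₂=0.001, ω₂=0.010
apply F[21]=+0.090 → step 22: x=-0.017, v=-0.019, θ₁=0.002, ω₁=0.006, θ₂=0.001, ω₂=0.009
apply F[22]=+0.087 → step 23: x=-0.017, v=-0.017, θ₁=0.002, ω₁=0.005, θ₂=0.001, ω₂=0.008
apply F[23]=+0.086 → step 24: x=-0.017, v=-0.016, θ₁=0.002, ω₁=0.004, θ₂=0.001, ω₂=0.007
apply F[24]=+0.083 → step 25: x=-0.018, v=-0.014, θ₁=0.002, ω₁=0.003, θ₂=0.002, ω₂=0.006
apply F[25]=+0.081 → step 26: x=-0.018, v=-0.013, θ₁=0.002, ω₁=0.002, θ₂=0.002, ω₂=0.005
apply F[26]=+0.079 → step 27: x=-0.018, v=-0.012, θ₁=0.002, ω₁=0.002, θ₂=0.002, ω₂=0.004
apply F[27]=+0.076 → step 28: x=-0.018, v=-0.011, θ₁=0.002, ω₁=0.001, θ₂=0.002, ω₂=0.003
apply F[28]=+0.073 → step 29: x=-0.019, v=-0.010, θ₁=0.002, ω₁=0.001, θ₂=0.002, ω₂=0.003
apply F[29]=+0.071 → step 30: x=-0.019, v=-0.009, θ₁=0.002, ω₁=0.000, θ₂=0.002, ω₂=0.002
apply F[30]=+0.069 → step 31: x=-0.019, v=-0.008, θ₁=0.002, ω₁=-0.000, θ₂=0.002, ω₂=0.002
Max |angle| over trajectory = 0.010 rad; bound = 0.039 → within bound.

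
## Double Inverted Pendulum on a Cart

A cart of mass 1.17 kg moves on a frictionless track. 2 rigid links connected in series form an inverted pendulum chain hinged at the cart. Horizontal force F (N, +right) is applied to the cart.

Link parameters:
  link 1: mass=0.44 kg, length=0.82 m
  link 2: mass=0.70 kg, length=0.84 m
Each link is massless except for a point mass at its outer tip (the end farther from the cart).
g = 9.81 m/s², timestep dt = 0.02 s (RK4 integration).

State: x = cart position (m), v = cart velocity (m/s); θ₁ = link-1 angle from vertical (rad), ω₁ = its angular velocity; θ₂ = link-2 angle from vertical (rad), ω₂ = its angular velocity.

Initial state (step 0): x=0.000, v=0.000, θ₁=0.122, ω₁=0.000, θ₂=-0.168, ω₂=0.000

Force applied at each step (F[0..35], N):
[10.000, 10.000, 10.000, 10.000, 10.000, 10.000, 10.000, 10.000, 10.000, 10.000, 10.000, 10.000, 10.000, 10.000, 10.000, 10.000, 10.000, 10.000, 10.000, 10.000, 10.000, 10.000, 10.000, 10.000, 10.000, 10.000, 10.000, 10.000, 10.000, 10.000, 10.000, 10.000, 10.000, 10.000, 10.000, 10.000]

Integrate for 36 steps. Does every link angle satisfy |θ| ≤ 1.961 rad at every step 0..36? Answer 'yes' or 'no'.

apply F[0]=+10.000 → step 1: x=0.001, v=0.149, θ₁=0.121, ω₁=-0.051, θ₂=-0.170, ω₂=-0.166
apply F[1]=+10.000 → step 2: x=0.006, v=0.298, θ₁=0.120, ω₁=-0.102, θ₂=-0.175, ω₂=-0.333
apply F[2]=+10.000 → step 3: x=0.013, v=0.447, θ₁=0.117, ω₁=-0.155, θ₂=-0.183, ω₂=-0.500
apply F[3]=+10.000 → step 4: x=0.024, v=0.598, θ₁=0.114, ω₁=-0.210, θ₂=-0.195, ω₂=-0.669
apply F[4]=+10.000 → step 5: x=0.037, v=0.749, θ₁=0.109, ω₁=-0.268, θ₂=-0.210, ω₂=-0.838
apply F[5]=+10.000 → step 6: x=0.054, v=0.902, θ₁=0.103, ω₁=-0.330, θ₂=-0.228, ω₂=-1.009
apply F[6]=+10.000 → step 7: x=0.073, v=1.057, θ₁=0.096, ω₁=-0.397, θ₂=-0.250, ω₂=-1.180
apply F[7]=+10.000 → step 8: x=0.096, v=1.214, θ₁=0.087, ω₁=-0.471, θ₂=-0.275, ω₂=-1.352
apply F[8]=+10.000 → step 9: x=0.122, v=1.372, θ₁=0.077, ω₁=-0.554, θ₂=-0.304, ω₂=-1.522
apply F[9]=+10.000 → step 10: x=0.151, v=1.533, θ₁=0.065, ω₁=-0.647, θ₂=-0.336, ω₂=-1.691
apply F[10]=+10.000 → step 11: x=0.183, v=1.697, θ₁=0.051, ω₁=-0.753, θ₂=-0.372, ω₂=-1.856
apply F[11]=+10.000 → step 12: x=0.219, v=1.863, θ₁=0.035, ω₁=-0.874, θ₂=-0.410, ω₂=-2.015
apply F[12]=+10.000 → step 13: x=0.258, v=2.031, θ₁=0.016, ω₁=-1.012, θ₂=-0.452, ω₂=-2.166
apply F[13]=+10.000 → step 14: x=0.300, v=2.201, θ₁=-0.006, ω₁=-1.169, θ₂=-0.497, ω₂=-2.306
apply F[14]=+10.000 → step 15: x=0.346, v=2.374, θ₁=-0.031, ω₁=-1.348, θ₂=-0.544, ω₂=-2.432
apply F[15]=+10.000 → step 16: x=0.395, v=2.548, θ₁=-0.060, ω₁=-1.551, θ₂=-0.594, ω₂=-2.541
apply F[16]=+10.000 → step 17: x=0.448, v=2.723, θ₁=-0.093, ω₁=-1.778, θ₂=-0.646, ω₂=-2.628
apply F[17]=+10.000 → step 18: x=0.504, v=2.897, θ₁=-0.131, ω₁=-2.032, θ₂=-0.699, ω₂=-2.689
apply F[18]=+10.000 → step 19: x=0.564, v=3.071, θ₁=-0.175, ω₁=-2.311, θ₂=-0.753, ω₂=-2.719
apply F[19]=+10.000 → step 20: x=0.627, v=3.241, θ₁=-0.224, ω₁=-2.616, θ₂=-0.808, ω₂=-2.714
apply F[20]=+10.000 → step 21: x=0.693, v=3.406, θ₁=-0.280, ω₁=-2.944, θ₂=-0.862, ω₂=-2.668
apply F[21]=+10.000 → step 22: x=0.763, v=3.560, θ₁=-0.342, ω₁=-3.292, θ₂=-0.914, ω₂=-2.578
apply F[22]=+10.000 → step 23: x=0.836, v=3.701, θ₁=-0.411, ω₁=-3.655, θ₂=-0.964, ω₂=-2.439
apply F[23]=+10.000 → step 24: x=0.911, v=3.822, θ₁=-0.488, ω₁=-4.028, θ₂=-1.011, ω₂=-2.253
apply F[24]=+10.000 → step 25: x=0.988, v=3.917, θ₁=-0.572, ω₁=-4.403, θ₂=-1.054, ω₂=-2.024
apply F[25]=+10.000 → step 26: x=1.067, v=3.978, θ₁=-0.664, ω₁=-4.771, θ₂=-1.092, ω₂=-1.761
apply F[26]=+10.000 → step 27: x=1.147, v=3.998, θ₁=-0.763, ω₁=-5.122, θ₂=-1.124, ω₂=-1.481
apply F[27]=+10.000 → step 28: x=1.227, v=3.972, θ₁=-0.869, ω₁=-5.443, θ₂=-1.151, ω₂=-1.210
apply F[28]=+10.000 → step 29: x=1.306, v=3.896, θ₁=-0.981, ω₁=-5.723, θ₂=-1.173, ω₂=-0.980
apply F[29]=+10.000 → step 30: x=1.382, v=3.773, θ₁=-1.097, ω₁=-5.951, θ₂=-1.191, ω₂=-0.826
apply F[30]=+10.000 → step 31: x=1.456, v=3.610, θ₁=-1.218, ω₁=-6.120, θ₂=-1.207, ω₂=-0.778
apply F[31]=+10.000 → step 32: x=1.527, v=3.417, θ₁=-1.342, ω₁=-6.233, θ₂=-1.223, ω₂=-0.857
apply F[32]=+10.000 → step 33: x=1.593, v=3.208, θ₁=-1.467, ω₁=-6.295, θ₂=-1.242, ω₂=-1.066
apply F[33]=+10.000 → step 34: x=1.655, v=2.993, θ₁=-1.593, ω₁=-6.316, θ₂=-1.267, ω₂=-1.400
apply F[34]=+10.000 → step 35: x=1.713, v=2.778, θ₁=-1.720, ω₁=-6.302, θ₂=-1.299, ω₂=-1.848
apply F[35]=+10.000 → step 36: x=1.766, v=2.570, θ₁=-1.845, ω₁=-6.255, θ₂=-1.341, ω₂=-2.398
Max |angle| over trajectory = 1.845 rad; bound = 1.961 → within bound.

Answer: yes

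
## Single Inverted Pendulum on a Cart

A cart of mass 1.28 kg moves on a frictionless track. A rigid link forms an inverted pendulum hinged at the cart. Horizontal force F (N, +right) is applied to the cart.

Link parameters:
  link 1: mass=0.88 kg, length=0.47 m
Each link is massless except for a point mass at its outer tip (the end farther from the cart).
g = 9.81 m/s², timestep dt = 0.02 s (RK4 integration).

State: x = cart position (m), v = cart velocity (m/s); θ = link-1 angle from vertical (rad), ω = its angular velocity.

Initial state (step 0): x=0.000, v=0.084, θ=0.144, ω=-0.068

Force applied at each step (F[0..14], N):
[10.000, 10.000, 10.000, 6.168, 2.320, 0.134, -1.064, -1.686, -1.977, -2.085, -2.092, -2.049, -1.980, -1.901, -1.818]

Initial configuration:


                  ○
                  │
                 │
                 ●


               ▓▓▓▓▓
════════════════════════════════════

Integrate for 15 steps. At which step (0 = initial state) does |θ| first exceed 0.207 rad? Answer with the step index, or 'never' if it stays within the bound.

apply F[0]=+10.000 → step 1: x=0.003, v=0.219, θ=0.140, ω=-0.294
apply F[1]=+10.000 → step 2: x=0.009, v=0.356, θ=0.132, ω=-0.525
apply F[2]=+10.000 → step 3: x=0.017, v=0.494, θ=0.119, ω=-0.764
apply F[3]=+6.168 → step 4: x=0.028, v=0.575, θ=0.103, ω=-0.889
apply F[4]=+2.320 → step 5: x=0.040, v=0.599, θ=0.085, ω=-0.901
apply F[5]=+0.134 → step 6: x=0.052, v=0.592, θ=0.067, ω=-0.853
apply F[6]=-1.064 → step 7: x=0.063, v=0.567, θ=0.051, ω=-0.777
apply F[7]=-1.686 → step 8: x=0.074, v=0.535, θ=0.036, ω=-0.690
apply F[8]=-1.977 → step 9: x=0.085, v=0.501, θ=0.024, ω=-0.604
apply F[9]=-2.085 → step 10: x=0.094, v=0.466, θ=0.012, ω=-0.522
apply F[10]=-2.092 → step 11: x=0.103, v=0.432, θ=0.003, ω=-0.447
apply F[11]=-2.049 → step 12: x=0.112, v=0.400, θ=-0.006, ω=-0.381
apply F[12]=-1.980 → step 13: x=0.119, v=0.370, θ=-0.013, ω=-0.321
apply F[13]=-1.901 → step 14: x=0.126, v=0.343, θ=-0.019, ω=-0.269
apply F[14]=-1.818 → step 15: x=0.133, v=0.317, θ=-0.023, ω=-0.223
max |θ| = 0.144 ≤ 0.207 over all 16 states.

Answer: never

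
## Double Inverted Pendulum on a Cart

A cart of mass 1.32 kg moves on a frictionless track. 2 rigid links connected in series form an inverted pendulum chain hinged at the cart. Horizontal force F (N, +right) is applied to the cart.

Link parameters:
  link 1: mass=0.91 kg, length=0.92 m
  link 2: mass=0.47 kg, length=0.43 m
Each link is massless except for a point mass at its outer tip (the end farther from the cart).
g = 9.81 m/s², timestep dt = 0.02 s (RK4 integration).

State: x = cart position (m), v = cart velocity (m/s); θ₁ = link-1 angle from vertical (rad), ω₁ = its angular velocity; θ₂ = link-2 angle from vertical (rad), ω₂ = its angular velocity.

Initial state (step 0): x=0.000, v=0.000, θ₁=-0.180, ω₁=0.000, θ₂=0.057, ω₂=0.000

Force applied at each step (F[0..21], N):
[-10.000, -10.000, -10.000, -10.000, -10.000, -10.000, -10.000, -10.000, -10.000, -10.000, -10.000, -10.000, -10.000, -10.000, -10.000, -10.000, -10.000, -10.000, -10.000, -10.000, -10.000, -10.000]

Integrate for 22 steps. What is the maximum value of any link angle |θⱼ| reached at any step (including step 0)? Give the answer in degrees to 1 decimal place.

Answer: 58.1°

Derivation:
apply F[0]=-10.000 → step 1: x=-0.001, v=-0.113, θ₁=-0.179, ω₁=0.056, θ₂=0.059, ω₂=0.172
apply F[1]=-10.000 → step 2: x=-0.005, v=-0.226, θ₁=-0.178, ω₁=0.112, θ₂=0.064, ω₂=0.345
apply F[2]=-10.000 → step 3: x=-0.010, v=-0.340, θ₁=-0.175, ω₁=0.169, θ₂=0.073, ω₂=0.521
apply F[3]=-10.000 → step 4: x=-0.018, v=-0.454, θ₁=-0.171, ω₁=0.228, θ₂=0.085, ω₂=0.700
apply F[4]=-10.000 → step 5: x=-0.028, v=-0.570, θ₁=-0.166, ω₁=0.289, θ₂=0.101, ω₂=0.885
apply F[5]=-10.000 → step 6: x=-0.041, v=-0.688, θ₁=-0.159, ω₁=0.352, θ₂=0.120, ω₂=1.075
apply F[6]=-10.000 → step 7: x=-0.056, v=-0.807, θ₁=-0.152, ω₁=0.418, θ₂=0.144, ω₂=1.273
apply F[7]=-10.000 → step 8: x=-0.073, v=-0.929, θ₁=-0.143, ω₁=0.489, θ₂=0.171, ω₂=1.478
apply F[8]=-10.000 → step 9: x=-0.093, v=-1.053, θ₁=-0.132, ω₁=0.564, θ₂=0.203, ω₂=1.690
apply F[9]=-10.000 → step 10: x=-0.115, v=-1.181, θ₁=-0.120, ω₁=0.645, θ₂=0.239, ω₂=1.911
apply F[10]=-10.000 → step 11: x=-0.140, v=-1.311, θ₁=-0.106, ω₁=0.732, θ₂=0.279, ω₂=2.139
apply F[11]=-10.000 → step 12: x=-0.168, v=-1.445, θ₁=-0.091, ω₁=0.828, θ₂=0.324, ω₂=2.372
apply F[12]=-10.000 → step 13: x=-0.198, v=-1.583, θ₁=-0.073, ω₁=0.934, θ₂=0.374, ω₂=2.610
apply F[13]=-10.000 → step 14: x=-0.231, v=-1.724, θ₁=-0.053, ω₁=1.050, θ₂=0.429, ω₂=2.849
apply F[14]=-10.000 → step 15: x=-0.267, v=-1.870, θ₁=-0.031, ω₁=1.180, θ₂=0.488, ω₂=3.086
apply F[15]=-10.000 → step 16: x=-0.306, v=-2.019, θ₁=-0.006, ω₁=1.323, θ₂=0.552, ω₂=3.316
apply F[16]=-10.000 → step 17: x=-0.348, v=-2.171, θ₁=0.022, ω₁=1.482, θ₂=0.621, ω₂=3.533
apply F[17]=-10.000 → step 18: x=-0.393, v=-2.326, θ₁=0.053, ω₁=1.657, θ₂=0.693, ω₂=3.731
apply F[18]=-10.000 → step 19: x=-0.441, v=-2.483, θ₁=0.088, ω₁=1.850, θ₂=0.770, ω₂=3.901
apply F[19]=-10.000 → step 20: x=-0.492, v=-2.642, θ₁=0.127, ω₁=2.059, θ₂=0.849, ω₂=4.037
apply F[20]=-10.000 → step 21: x=-0.547, v=-2.799, θ₁=0.171, ω₁=2.285, θ₂=0.931, ω₂=4.129
apply F[21]=-10.000 → step 22: x=-0.604, v=-2.954, θ₁=0.219, ω₁=2.525, θ₂=1.014, ω₂=4.169
Max |angle| over trajectory = 1.014 rad = 58.1°.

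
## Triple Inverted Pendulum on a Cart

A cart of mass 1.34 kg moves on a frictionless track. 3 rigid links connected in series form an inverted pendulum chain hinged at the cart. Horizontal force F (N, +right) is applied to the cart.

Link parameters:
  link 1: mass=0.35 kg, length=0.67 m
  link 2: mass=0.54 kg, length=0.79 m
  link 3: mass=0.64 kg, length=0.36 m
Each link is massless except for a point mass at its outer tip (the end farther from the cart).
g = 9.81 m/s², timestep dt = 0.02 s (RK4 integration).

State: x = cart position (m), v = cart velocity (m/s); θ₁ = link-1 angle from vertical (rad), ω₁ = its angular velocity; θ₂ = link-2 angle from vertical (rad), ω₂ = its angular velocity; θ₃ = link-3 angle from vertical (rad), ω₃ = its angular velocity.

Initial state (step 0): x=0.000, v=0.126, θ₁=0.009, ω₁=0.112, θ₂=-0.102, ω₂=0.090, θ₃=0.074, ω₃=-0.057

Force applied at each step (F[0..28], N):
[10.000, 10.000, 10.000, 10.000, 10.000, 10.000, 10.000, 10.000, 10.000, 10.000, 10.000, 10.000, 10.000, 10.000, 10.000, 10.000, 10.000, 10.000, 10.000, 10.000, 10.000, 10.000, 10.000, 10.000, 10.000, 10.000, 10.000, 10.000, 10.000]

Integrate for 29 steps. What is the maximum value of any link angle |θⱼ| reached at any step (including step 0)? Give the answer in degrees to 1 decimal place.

apply F[0]=+10.000 → step 1: x=0.004, v=0.273, θ₁=0.010, ω₁=-0.003, θ₂=-0.102, ω₂=-0.071, θ₃=0.075, ω₃=0.136
apply F[1]=+10.000 → step 2: x=0.011, v=0.420, θ₁=0.009, ω₁=-0.117, θ₂=-0.105, ω₂=-0.233, θ₃=0.079, ω₃=0.333
apply F[2]=+10.000 → step 3: x=0.021, v=0.568, θ₁=0.005, ω₁=-0.233, θ₂=-0.111, ω₂=-0.398, θ₃=0.088, ω₃=0.538
apply F[3]=+10.000 → step 4: x=0.034, v=0.717, θ₁=-0.000, ω₁=-0.352, θ₂=-0.121, ω₂=-0.565, θ₃=0.101, ω₃=0.755
apply F[4]=+10.000 → step 5: x=0.049, v=0.867, θ₁=-0.009, ω₁=-0.477, θ₂=-0.134, ω₂=-0.734, θ₃=0.118, ω₃=0.987
apply F[5]=+10.000 → step 6: x=0.068, v=1.019, θ₁=-0.020, ω₁=-0.610, θ₂=-0.150, ω₂=-0.904, θ₃=0.141, ω₃=1.234
apply F[6]=+10.000 → step 7: x=0.090, v=1.172, θ₁=-0.033, ω₁=-0.755, θ₂=-0.170, ω₂=-1.071, θ₃=0.168, ω₃=1.492
apply F[7]=+10.000 → step 8: x=0.115, v=1.328, θ₁=-0.050, ω₁=-0.913, θ₂=-0.193, ω₂=-1.230, θ₃=0.200, ω₃=1.755
apply F[8]=+10.000 → step 9: x=0.143, v=1.485, θ₁=-0.070, ω₁=-1.089, θ₂=-0.219, ω₂=-1.376, θ₃=0.238, ω₃=2.013
apply F[9]=+10.000 → step 10: x=0.175, v=1.644, θ₁=-0.094, ω₁=-1.285, θ₂=-0.248, ω₂=-1.504, θ₃=0.281, ω₃=2.255
apply F[10]=+10.000 → step 11: x=0.209, v=1.803, θ₁=-0.121, ω₁=-1.502, θ₂=-0.279, ω₂=-1.606, θ₃=0.328, ω₃=2.468
apply F[11]=+10.000 → step 12: x=0.247, v=1.963, θ₁=-0.154, ω₁=-1.740, θ₂=-0.312, ω₂=-1.680, θ₃=0.379, ω₃=2.643
apply F[12]=+10.000 → step 13: x=0.288, v=2.122, θ₁=-0.191, ω₁=-2.000, θ₂=-0.346, ω₂=-1.723, θ₃=0.433, ω₃=2.770
apply F[13]=+10.000 → step 14: x=0.332, v=2.280, θ₁=-0.234, ω₁=-2.279, θ₂=-0.381, ω₂=-1.736, θ₃=0.490, ω₃=2.842
apply F[14]=+10.000 → step 15: x=0.379, v=2.434, θ₁=-0.282, ω₁=-2.575, θ₂=-0.415, ω₂=-1.720, θ₃=0.547, ω₃=2.853
apply F[15]=+10.000 → step 16: x=0.429, v=2.584, θ₁=-0.337, ω₁=-2.883, θ₂=-0.449, ω₂=-1.680, θ₃=0.603, ω₃=2.796
apply F[16]=+10.000 → step 17: x=0.482, v=2.726, θ₁=-0.398, ω₁=-3.198, θ₂=-0.482, ω₂=-1.623, θ₃=0.658, ω₃=2.663
apply F[17]=+10.000 → step 18: x=0.538, v=2.858, θ₁=-0.465, ω₁=-3.512, θ₂=-0.514, ω₂=-1.560, θ₃=0.709, ω₃=2.449
apply F[18]=+10.000 → step 19: x=0.596, v=2.977, θ₁=-0.538, ω₁=-3.816, θ₂=-0.545, ω₂=-1.504, θ₃=0.755, ω₃=2.147
apply F[19]=+10.000 → step 20: x=0.657, v=3.080, θ₁=-0.617, ω₁=-4.098, θ₂=-0.574, ω₂=-1.471, θ₃=0.795, ω₃=1.757
apply F[20]=+10.000 → step 21: x=0.719, v=3.165, θ₁=-0.702, ω₁=-4.350, θ₂=-0.604, ω₂=-1.476, θ₃=0.825, ω₃=1.284
apply F[21]=+10.000 → step 22: x=0.783, v=3.231, θ₁=-0.791, ω₁=-4.562, θ₂=-0.634, ω₂=-1.531, θ₃=0.845, ω₃=0.737
apply F[22]=+10.000 → step 23: x=0.849, v=3.278, θ₁=-0.884, ω₁=-4.733, θ₂=-0.665, ω₂=-1.644, θ₃=0.854, ω₃=0.132
apply F[23]=+10.000 → step 24: x=0.914, v=3.309, θ₁=-0.980, ω₁=-4.862, θ₂=-0.700, ω₂=-1.815, θ₃=0.850, ω₃=-0.519
apply F[24]=+10.000 → step 25: x=0.981, v=3.324, θ₁=-1.078, ω₁=-4.951, θ₂=-0.738, ω₂=-2.041, θ₃=0.833, ω₃=-1.205
apply F[25]=+10.000 → step 26: x=1.047, v=3.327, θ₁=-1.178, ω₁=-5.004, θ₂=-0.782, ω₂=-2.313, θ₃=0.802, ω₃=-1.919
apply F[26]=+10.000 → step 27: x=1.114, v=3.319, θ₁=-1.278, ω₁=-5.024, θ₂=-0.831, ω₂=-2.622, θ₃=0.756, ω₃=-2.661
apply F[27]=+10.000 → step 28: x=1.180, v=3.302, θ₁=-1.379, ω₁=-5.012, θ₂=-0.887, ω₂=-2.955, θ₃=0.695, ω₃=-3.434
apply F[28]=+10.000 → step 29: x=1.246, v=3.276, θ₁=-1.479, ω₁=-4.967, θ₂=-0.950, ω₂=-3.301, θ₃=0.619, ω₃=-4.245
Max |angle| over trajectory = 1.479 rad = 84.7°.

Answer: 84.7°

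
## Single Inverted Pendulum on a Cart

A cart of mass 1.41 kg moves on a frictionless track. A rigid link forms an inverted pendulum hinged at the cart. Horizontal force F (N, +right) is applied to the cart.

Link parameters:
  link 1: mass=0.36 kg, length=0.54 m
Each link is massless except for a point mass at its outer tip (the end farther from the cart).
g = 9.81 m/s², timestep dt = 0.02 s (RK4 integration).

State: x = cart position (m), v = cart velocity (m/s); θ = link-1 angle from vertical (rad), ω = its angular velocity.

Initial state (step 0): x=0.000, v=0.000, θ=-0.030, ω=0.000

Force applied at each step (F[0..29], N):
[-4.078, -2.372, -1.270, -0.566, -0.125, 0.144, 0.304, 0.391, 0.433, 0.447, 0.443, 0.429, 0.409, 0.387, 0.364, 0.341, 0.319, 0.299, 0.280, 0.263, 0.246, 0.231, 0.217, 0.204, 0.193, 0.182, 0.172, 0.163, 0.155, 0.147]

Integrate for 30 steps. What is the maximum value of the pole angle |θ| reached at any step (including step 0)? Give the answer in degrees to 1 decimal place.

apply F[0]=-4.078 → step 1: x=-0.001, v=-0.056, θ=-0.029, ω=0.094
apply F[1]=-2.372 → step 2: x=-0.002, v=-0.089, θ=-0.027, ω=0.143
apply F[2]=-1.270 → step 3: x=-0.004, v=-0.105, θ=-0.024, ω=0.165
apply F[3]=-0.566 → step 4: x=-0.006, v=-0.112, θ=-0.020, ω=0.170
apply F[4]=-0.125 → step 5: x=-0.008, v=-0.113, θ=-0.017, ω=0.165
apply F[5]=+0.144 → step 6: x=-0.011, v=-0.110, θ=-0.014, ω=0.154
apply F[6]=+0.304 → step 7: x=-0.013, v=-0.105, θ=-0.011, ω=0.140
apply F[7]=+0.391 → step 8: x=-0.015, v=-0.099, θ=-0.008, ω=0.126
apply F[8]=+0.433 → step 9: x=-0.017, v=-0.093, θ=-0.006, ω=0.111
apply F[9]=+0.447 → step 10: x=-0.019, v=-0.086, θ=-0.004, ω=0.097
apply F[10]=+0.443 → step 11: x=-0.020, v=-0.080, θ=-0.002, ω=0.084
apply F[11]=+0.429 → step 12: x=-0.022, v=-0.074, θ=-0.000, ω=0.072
apply F[12]=+0.409 → step 13: x=-0.023, v=-0.068, θ=0.001, ω=0.062
apply F[13]=+0.387 → step 14: x=-0.024, v=-0.063, θ=0.002, ω=0.052
apply F[14]=+0.364 → step 15: x=-0.026, v=-0.057, θ=0.003, ω=0.044
apply F[15]=+0.341 → step 16: x=-0.027, v=-0.053, θ=0.004, ω=0.037
apply F[16]=+0.319 → step 17: x=-0.028, v=-0.049, θ=0.005, ω=0.030
apply F[17]=+0.299 → step 18: x=-0.029, v=-0.045, θ=0.005, ω=0.025
apply F[18]=+0.280 → step 19: x=-0.030, v=-0.041, θ=0.006, ω=0.020
apply F[19]=+0.263 → step 20: x=-0.030, v=-0.037, θ=0.006, ω=0.015
apply F[20]=+0.246 → step 21: x=-0.031, v=-0.034, θ=0.006, ω=0.012
apply F[21]=+0.231 → step 22: x=-0.032, v=-0.031, θ=0.006, ω=0.009
apply F[22]=+0.217 → step 23: x=-0.032, v=-0.028, θ=0.007, ω=0.006
apply F[23]=+0.204 → step 24: x=-0.033, v=-0.026, θ=0.007, ω=0.003
apply F[24]=+0.193 → step 25: x=-0.033, v=-0.024, θ=0.007, ω=0.001
apply F[25]=+0.182 → step 26: x=-0.034, v=-0.021, θ=0.007, ω=-0.000
apply F[26]=+0.172 → step 27: x=-0.034, v=-0.019, θ=0.007, ω=-0.002
apply F[27]=+0.163 → step 28: x=-0.035, v=-0.017, θ=0.007, ω=-0.003
apply F[28]=+0.155 → step 29: x=-0.035, v=-0.015, θ=0.007, ω=-0.004
apply F[29]=+0.147 → step 30: x=-0.035, v=-0.014, θ=0.006, ω=-0.005
Max |angle| over trajectory = 0.030 rad = 1.7°.

Answer: 1.7°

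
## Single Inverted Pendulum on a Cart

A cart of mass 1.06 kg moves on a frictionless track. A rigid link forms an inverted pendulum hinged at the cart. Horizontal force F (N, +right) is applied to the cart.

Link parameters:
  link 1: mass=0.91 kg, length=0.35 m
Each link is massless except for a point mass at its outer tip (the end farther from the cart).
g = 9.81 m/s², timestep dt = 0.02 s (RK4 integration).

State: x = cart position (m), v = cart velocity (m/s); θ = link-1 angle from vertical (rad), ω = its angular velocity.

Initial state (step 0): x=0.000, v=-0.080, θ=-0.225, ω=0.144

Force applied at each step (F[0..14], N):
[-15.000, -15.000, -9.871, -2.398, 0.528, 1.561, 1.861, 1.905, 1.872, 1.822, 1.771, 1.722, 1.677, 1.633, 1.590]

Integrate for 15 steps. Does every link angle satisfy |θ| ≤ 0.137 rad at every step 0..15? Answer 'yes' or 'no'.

Answer: no

Derivation:
apply F[0]=-15.000 → step 1: x=-0.004, v=-0.317, θ=-0.217, ω=0.682
apply F[1]=-15.000 → step 2: x=-0.013, v=-0.559, θ=-0.198, ω=1.241
apply F[2]=-9.871 → step 3: x=-0.025, v=-0.712, θ=-0.170, ω=1.570
apply F[3]=-2.398 → step 4: x=-0.040, v=-0.734, θ=-0.138, ω=1.545
apply F[4]=+0.528 → step 5: x=-0.054, v=-0.705, θ=-0.109, ω=1.394
apply F[5]=+1.561 → step 6: x=-0.068, v=-0.661, θ=-0.083, ω=1.215
apply F[6]=+1.861 → step 7: x=-0.081, v=-0.615, θ=-0.060, ω=1.043
apply F[7]=+1.905 → step 8: x=-0.093, v=-0.571, θ=-0.041, ω=0.889
apply F[8]=+1.872 → step 9: x=-0.104, v=-0.530, θ=-0.025, ω=0.755
apply F[9]=+1.822 → step 10: x=-0.114, v=-0.493, θ=-0.011, ω=0.638
apply F[10]=+1.771 → step 11: x=-0.123, v=-0.458, θ=0.001, ω=0.538
apply F[11]=+1.722 → step 12: x=-0.132, v=-0.427, θ=0.011, ω=0.451
apply F[12]=+1.677 → step 13: x=-0.140, v=-0.398, θ=0.019, ω=0.376
apply F[13]=+1.633 → step 14: x=-0.148, v=-0.371, θ=0.026, ω=0.312
apply F[14]=+1.590 → step 15: x=-0.155, v=-0.346, θ=0.032, ω=0.256
Max |angle| over trajectory = 0.225 rad; bound = 0.137 → exceeded.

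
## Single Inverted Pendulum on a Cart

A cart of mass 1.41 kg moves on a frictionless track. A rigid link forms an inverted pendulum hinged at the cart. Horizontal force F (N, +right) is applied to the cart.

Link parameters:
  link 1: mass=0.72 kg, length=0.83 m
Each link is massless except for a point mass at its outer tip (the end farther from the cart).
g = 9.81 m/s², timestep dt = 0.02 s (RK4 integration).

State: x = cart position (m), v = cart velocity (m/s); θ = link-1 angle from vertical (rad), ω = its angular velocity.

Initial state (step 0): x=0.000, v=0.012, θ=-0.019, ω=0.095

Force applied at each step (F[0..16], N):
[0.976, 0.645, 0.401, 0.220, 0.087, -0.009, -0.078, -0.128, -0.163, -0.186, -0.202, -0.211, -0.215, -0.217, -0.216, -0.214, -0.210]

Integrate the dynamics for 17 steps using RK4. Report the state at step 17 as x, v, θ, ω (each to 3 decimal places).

apply F[0]=+0.976 → step 1: x=0.000, v=0.028, θ=-0.017, ω=0.072
apply F[1]=+0.645 → step 2: x=0.001, v=0.038, θ=-0.016, ω=0.055
apply F[2]=+0.401 → step 3: x=0.002, v=0.046, θ=-0.015, ω=0.042
apply F[3]=+0.220 → step 4: x=0.003, v=0.050, θ=-0.014, ω=0.033
apply F[4]=+0.087 → step 5: x=0.004, v=0.053, θ=-0.014, ω=0.027
apply F[5]=-0.009 → step 6: x=0.005, v=0.054, θ=-0.013, ω=0.022
apply F[6]=-0.078 → step 7: x=0.006, v=0.054, θ=-0.013, ω=0.019
apply F[7]=-0.128 → step 8: x=0.007, v=0.054, θ=-0.012, ω=0.017
apply F[8]=-0.163 → step 9: x=0.008, v=0.053, θ=-0.012, ω=0.015
apply F[9]=-0.186 → step 10: x=0.009, v=0.051, θ=-0.012, ω=0.014
apply F[10]=-0.202 → step 11: x=0.010, v=0.050, θ=-0.012, ω=0.013
apply F[11]=-0.211 → step 12: x=0.011, v=0.048, θ=-0.011, ω=0.013
apply F[12]=-0.215 → step 13: x=0.012, v=0.046, θ=-0.011, ω=0.012
apply F[13]=-0.217 → step 14: x=0.013, v=0.044, θ=-0.011, ω=0.012
apply F[14]=-0.216 → step 15: x=0.014, v=0.042, θ=-0.011, ω=0.012
apply F[15]=-0.214 → step 16: x=0.015, v=0.040, θ=-0.010, ω=0.012
apply F[16]=-0.210 → step 17: x=0.016, v=0.038, θ=-0.010, ω=0.012

Answer: x=0.016, v=0.038, θ=-0.010, ω=0.012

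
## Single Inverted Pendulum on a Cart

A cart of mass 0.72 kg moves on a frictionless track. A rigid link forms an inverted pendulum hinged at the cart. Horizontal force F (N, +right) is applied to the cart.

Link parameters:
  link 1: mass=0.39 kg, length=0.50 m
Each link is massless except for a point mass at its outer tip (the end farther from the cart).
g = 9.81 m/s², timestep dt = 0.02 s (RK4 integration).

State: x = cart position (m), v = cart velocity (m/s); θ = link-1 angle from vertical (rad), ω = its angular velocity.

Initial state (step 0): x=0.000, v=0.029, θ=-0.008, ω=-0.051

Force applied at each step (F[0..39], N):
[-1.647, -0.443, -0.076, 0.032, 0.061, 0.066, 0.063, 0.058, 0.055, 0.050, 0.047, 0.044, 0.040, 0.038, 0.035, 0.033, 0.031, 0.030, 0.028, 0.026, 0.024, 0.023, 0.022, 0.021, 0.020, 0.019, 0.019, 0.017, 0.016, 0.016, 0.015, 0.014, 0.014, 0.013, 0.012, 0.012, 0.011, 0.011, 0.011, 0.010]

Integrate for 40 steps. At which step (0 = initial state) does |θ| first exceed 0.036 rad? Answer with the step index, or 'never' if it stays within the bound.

apply F[0]=-1.647 → step 1: x=0.000, v=-0.016, θ=-0.008, ω=0.036
apply F[1]=-0.443 → step 2: x=-0.000, v=-0.027, θ=-0.007, ω=0.055
apply F[2]=-0.076 → step 3: x=-0.001, v=-0.029, θ=-0.006, ω=0.056
apply F[3]=+0.032 → step 4: x=-0.001, v=-0.027, θ=-0.005, ω=0.050
apply F[4]=+0.061 → step 5: x=-0.002, v=-0.025, θ=-0.004, ω=0.044
apply F[5]=+0.066 → step 6: x=-0.002, v=-0.023, θ=-0.003, ω=0.038
apply F[6]=+0.063 → step 7: x=-0.003, v=-0.021, θ=-0.003, ω=0.033
apply F[7]=+0.058 → step 8: x=-0.003, v=-0.019, θ=-0.002, ω=0.029
apply F[8]=+0.055 → step 9: x=-0.004, v=-0.017, θ=-0.001, ω=0.024
apply F[9]=+0.050 → step 10: x=-0.004, v=-0.016, θ=-0.001, ω=0.021
apply F[10]=+0.047 → step 11: x=-0.004, v=-0.014, θ=-0.001, ω=0.018
apply F[11]=+0.044 → step 12: x=-0.005, v=-0.013, θ=-0.000, ω=0.015
apply F[12]=+0.040 → step 13: x=-0.005, v=-0.012, θ=0.000, ω=0.013
apply F[13]=+0.038 → step 14: x=-0.005, v=-0.011, θ=0.000, ω=0.011
apply F[14]=+0.035 → step 15: x=-0.005, v=-0.010, θ=0.000, ω=0.009
apply F[15]=+0.033 → step 16: x=-0.005, v=-0.009, θ=0.001, ω=0.008
apply F[16]=+0.031 → step 17: x=-0.006, v=-0.008, θ=0.001, ω=0.006
apply F[17]=+0.030 → step 18: x=-0.006, v=-0.008, θ=0.001, ω=0.005
apply F[18]=+0.028 → step 19: x=-0.006, v=-0.007, θ=0.001, ω=0.004
apply F[19]=+0.026 → step 20: x=-0.006, v=-0.006, θ=0.001, ω=0.003
apply F[20]=+0.024 → step 21: x=-0.006, v=-0.006, θ=0.001, ω=0.002
apply F[21]=+0.023 → step 22: x=-0.006, v=-0.005, θ=0.001, ω=0.002
apply F[22]=+0.022 → step 23: x=-0.006, v=-0.005, θ=0.001, ω=0.001
apply F[23]=+0.021 → step 24: x=-0.006, v=-0.004, θ=0.001, ω=0.001
apply F[24]=+0.020 → step 25: x=-0.007, v=-0.004, θ=0.001, ω=0.000
apply F[25]=+0.019 → step 26: x=-0.007, v=-0.003, θ=0.001, ω=0.000
apply F[26]=+0.019 → step 27: x=-0.007, v=-0.003, θ=0.001, ω=-0.000
apply F[27]=+0.017 → step 28: x=-0.007, v=-0.003, θ=0.001, ω=-0.000
apply F[28]=+0.016 → step 29: x=-0.007, v=-0.002, θ=0.001, ω=-0.001
apply F[29]=+0.016 → step 30: x=-0.007, v=-0.002, θ=0.001, ω=-0.001
apply F[30]=+0.015 → step 31: x=-0.007, v=-0.002, θ=0.001, ω=-0.001
apply F[31]=+0.014 → step 32: x=-0.007, v=-0.001, θ=0.001, ω=-0.001
apply F[32]=+0.014 → step 33: x=-0.007, v=-0.001, θ=0.001, ω=-0.001
apply F[33]=+0.013 → step 34: x=-0.007, v=-0.001, θ=0.001, ω=-0.001
apply F[34]=+0.012 → step 35: x=-0.007, v=-0.001, θ=0.001, ω=-0.001
apply F[35]=+0.012 → step 36: x=-0.007, v=-0.000, θ=0.001, ω=-0.001
apply F[36]=+0.011 → step 37: x=-0.007, v=-0.000, θ=0.001, ω=-0.001
apply F[37]=+0.011 → step 38: x=-0.007, v=-0.000, θ=0.001, ω=-0.001
apply F[38]=+0.011 → step 39: x=-0.007, v=0.000, θ=0.001, ω=-0.001
apply F[39]=+0.010 → step 40: x=-0.007, v=0.000, θ=0.001, ω=-0.001
max |θ| = 0.008 ≤ 0.036 over all 41 states.

Answer: never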